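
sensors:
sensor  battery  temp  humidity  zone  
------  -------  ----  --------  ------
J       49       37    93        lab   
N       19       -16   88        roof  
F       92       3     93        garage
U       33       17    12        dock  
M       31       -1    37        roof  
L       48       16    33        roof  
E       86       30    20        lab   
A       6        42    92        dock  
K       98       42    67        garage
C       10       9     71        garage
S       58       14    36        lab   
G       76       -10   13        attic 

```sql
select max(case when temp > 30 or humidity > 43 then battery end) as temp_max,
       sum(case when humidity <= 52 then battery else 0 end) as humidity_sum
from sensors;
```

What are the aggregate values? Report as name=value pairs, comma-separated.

[temp_max: temp > 30 or humidity > 43]
sensor=J: ✓ → 49
sensor=N: ✓ → 19
sensor=F: ✓ → 92
sensor=U: ✗
sensor=M: ✗
sensor=L: ✗
sensor=E: ✗
sensor=A: ✓ → 6
sensor=K: ✓ → 98
sensor=C: ✓ → 10
sensor=S: ✗
sensor=G: ✗
temp_max = MAX(49, 19, 92, 6, 98, 10) = 98
—
[humidity_sum: humidity <= 52]
sensor=J: ✗
sensor=N: ✗
sensor=F: ✗
sensor=U: ✓ → 33
sensor=M: ✓ → 31
sensor=L: ✓ → 48
sensor=E: ✓ → 86
sensor=A: ✗
sensor=K: ✗
sensor=C: ✗
sensor=S: ✓ → 58
sensor=G: ✓ → 76
humidity_sum = 33 + 31 + 48 + 86 + 58 + 76 = 332

temp_max=98, humidity_sum=332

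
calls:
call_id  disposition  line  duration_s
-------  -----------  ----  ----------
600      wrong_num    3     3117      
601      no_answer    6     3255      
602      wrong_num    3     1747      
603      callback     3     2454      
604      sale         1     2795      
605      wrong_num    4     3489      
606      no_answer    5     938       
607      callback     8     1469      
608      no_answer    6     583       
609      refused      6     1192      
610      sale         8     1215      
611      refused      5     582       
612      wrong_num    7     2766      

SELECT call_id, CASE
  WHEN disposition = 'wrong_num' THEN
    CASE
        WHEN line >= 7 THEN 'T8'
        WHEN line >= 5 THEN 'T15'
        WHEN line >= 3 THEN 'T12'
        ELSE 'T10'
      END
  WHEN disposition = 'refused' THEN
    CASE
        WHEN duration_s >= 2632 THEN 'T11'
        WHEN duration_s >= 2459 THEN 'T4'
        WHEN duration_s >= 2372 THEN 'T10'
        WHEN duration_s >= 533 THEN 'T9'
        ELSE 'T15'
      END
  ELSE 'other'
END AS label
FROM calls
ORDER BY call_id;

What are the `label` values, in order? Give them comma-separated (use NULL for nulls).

T12, other, T12, other, other, T12, other, other, other, T9, other, T9, T8

call_id=600: disposition='wrong_num' → inner[line >= 3] → T12
call_id=601: disposition='no_answer' → outer ELSE → other
call_id=602: disposition='wrong_num' → inner[line >= 3] → T12
call_id=603: disposition='callback' → outer ELSE → other
call_id=604: disposition='sale' → outer ELSE → other
call_id=605: disposition='wrong_num' → inner[line >= 3] → T12
call_id=606: disposition='no_answer' → outer ELSE → other
call_id=607: disposition='callback' → outer ELSE → other
call_id=608: disposition='no_answer' → outer ELSE → other
call_id=609: disposition='refused' → inner[duration_s >= 533] → T9
call_id=610: disposition='sale' → outer ELSE → other
call_id=611: disposition='refused' → inner[duration_s >= 533] → T9
call_id=612: disposition='wrong_num' → inner[line >= 7] → T8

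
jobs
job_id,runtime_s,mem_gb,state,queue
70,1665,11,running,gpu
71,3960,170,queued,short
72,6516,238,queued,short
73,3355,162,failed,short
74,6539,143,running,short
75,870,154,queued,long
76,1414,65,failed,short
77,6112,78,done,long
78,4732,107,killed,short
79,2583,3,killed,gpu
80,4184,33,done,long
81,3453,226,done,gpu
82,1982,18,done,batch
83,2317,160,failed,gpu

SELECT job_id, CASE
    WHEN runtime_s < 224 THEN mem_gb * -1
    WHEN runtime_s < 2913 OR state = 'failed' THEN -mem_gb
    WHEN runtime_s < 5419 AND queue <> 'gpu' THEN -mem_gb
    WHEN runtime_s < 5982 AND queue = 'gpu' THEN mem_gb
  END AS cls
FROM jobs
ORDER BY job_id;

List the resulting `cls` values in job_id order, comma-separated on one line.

job_id=70: runtime_s < 2913 OR state = 'failed' → -11
job_id=71: runtime_s < 5419 AND queue <> 'gpu' → -170
job_id=72: (no match → NULL) → NULL
job_id=73: runtime_s < 2913 OR state = 'failed' → -162
job_id=74: (no match → NULL) → NULL
job_id=75: runtime_s < 2913 OR state = 'failed' → -154
job_id=76: runtime_s < 2913 OR state = 'failed' → -65
job_id=77: (no match → NULL) → NULL
job_id=78: runtime_s < 5419 AND queue <> 'gpu' → -107
job_id=79: runtime_s < 2913 OR state = 'failed' → -3
job_id=80: runtime_s < 5419 AND queue <> 'gpu' → -33
job_id=81: runtime_s < 5982 AND queue = 'gpu' → 226
job_id=82: runtime_s < 2913 OR state = 'failed' → -18
job_id=83: runtime_s < 2913 OR state = 'failed' → -160

-11, -170, NULL, -162, NULL, -154, -65, NULL, -107, -3, -33, 226, -18, -160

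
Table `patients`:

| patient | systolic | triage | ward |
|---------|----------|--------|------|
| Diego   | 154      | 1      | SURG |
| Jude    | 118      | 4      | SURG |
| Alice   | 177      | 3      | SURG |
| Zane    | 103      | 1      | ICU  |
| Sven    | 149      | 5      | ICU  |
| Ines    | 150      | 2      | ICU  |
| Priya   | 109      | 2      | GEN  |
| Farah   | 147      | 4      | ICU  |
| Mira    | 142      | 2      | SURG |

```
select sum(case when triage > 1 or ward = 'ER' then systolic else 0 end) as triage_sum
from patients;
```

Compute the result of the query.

992

patient=Diego: ✗
patient=Jude: ✓ → 118
patient=Alice: ✓ → 177
patient=Zane: ✗
patient=Sven: ✓ → 149
patient=Ines: ✓ → 150
patient=Priya: ✓ → 109
patient=Farah: ✓ → 147
patient=Mira: ✓ → 142
triage_sum = 118 + 177 + 149 + 150 + 109 + 147 + 142 = 992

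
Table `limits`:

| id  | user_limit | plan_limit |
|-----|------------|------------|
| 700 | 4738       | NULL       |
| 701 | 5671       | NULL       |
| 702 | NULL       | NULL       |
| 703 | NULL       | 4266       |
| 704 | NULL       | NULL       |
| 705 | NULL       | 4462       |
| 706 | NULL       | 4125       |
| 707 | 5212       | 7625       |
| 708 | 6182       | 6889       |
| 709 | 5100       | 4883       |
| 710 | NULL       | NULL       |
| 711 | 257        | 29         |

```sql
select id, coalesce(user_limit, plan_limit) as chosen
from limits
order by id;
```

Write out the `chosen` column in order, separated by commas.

id=700: user_limit=4738 → 4738
id=701: user_limit=5671 → 5671
id=702: user_limit=NULL, plan_limit=NULL (all NULL) → NULL
id=703: user_limit=NULL, plan_limit=4266 → 4266
id=704: user_limit=NULL, plan_limit=NULL (all NULL) → NULL
id=705: user_limit=NULL, plan_limit=4462 → 4462
id=706: user_limit=NULL, plan_limit=4125 → 4125
id=707: user_limit=5212 → 5212
id=708: user_limit=6182 → 6182
id=709: user_limit=5100 → 5100
id=710: user_limit=NULL, plan_limit=NULL (all NULL) → NULL
id=711: user_limit=257 → 257

4738, 5671, NULL, 4266, NULL, 4462, 4125, 5212, 6182, 5100, NULL, 257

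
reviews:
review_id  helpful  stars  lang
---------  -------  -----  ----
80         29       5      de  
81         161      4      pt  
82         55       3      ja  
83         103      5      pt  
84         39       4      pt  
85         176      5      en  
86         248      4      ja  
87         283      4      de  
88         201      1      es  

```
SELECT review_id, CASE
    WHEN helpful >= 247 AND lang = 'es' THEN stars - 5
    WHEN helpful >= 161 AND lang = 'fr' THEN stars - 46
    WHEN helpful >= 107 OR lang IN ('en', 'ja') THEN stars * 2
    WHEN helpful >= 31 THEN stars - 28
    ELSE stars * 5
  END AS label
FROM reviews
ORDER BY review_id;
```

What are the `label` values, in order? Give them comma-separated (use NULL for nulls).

25, 8, 6, -23, -24, 10, 8, 8, 2

review_id=80: ELSE → 25
review_id=81: helpful >= 107 OR lang IN ('en', 'ja') → 8
review_id=82: helpful >= 107 OR lang IN ('en', 'ja') → 6
review_id=83: helpful >= 31 → -23
review_id=84: helpful >= 31 → -24
review_id=85: helpful >= 107 OR lang IN ('en', 'ja') → 10
review_id=86: helpful >= 107 OR lang IN ('en', 'ja') → 8
review_id=87: helpful >= 107 OR lang IN ('en', 'ja') → 8
review_id=88: helpful >= 107 OR lang IN ('en', 'ja') → 2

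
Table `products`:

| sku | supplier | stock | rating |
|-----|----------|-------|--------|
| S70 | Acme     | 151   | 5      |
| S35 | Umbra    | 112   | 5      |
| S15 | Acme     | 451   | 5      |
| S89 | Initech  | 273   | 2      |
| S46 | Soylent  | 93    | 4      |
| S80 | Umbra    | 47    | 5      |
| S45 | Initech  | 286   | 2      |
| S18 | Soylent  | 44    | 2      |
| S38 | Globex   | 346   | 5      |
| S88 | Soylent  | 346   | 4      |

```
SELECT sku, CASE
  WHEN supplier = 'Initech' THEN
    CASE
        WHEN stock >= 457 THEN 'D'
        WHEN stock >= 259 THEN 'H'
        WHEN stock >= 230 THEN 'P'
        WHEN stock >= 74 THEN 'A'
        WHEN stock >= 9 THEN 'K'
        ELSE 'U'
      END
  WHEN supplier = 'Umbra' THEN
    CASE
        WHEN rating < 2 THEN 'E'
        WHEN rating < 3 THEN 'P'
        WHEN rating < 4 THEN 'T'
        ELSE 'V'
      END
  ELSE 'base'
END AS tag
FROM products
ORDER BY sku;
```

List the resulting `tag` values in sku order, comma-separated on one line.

base, base, V, base, H, base, base, V, base, H

sku=S15: supplier='Acme' → outer ELSE → base
sku=S18: supplier='Soylent' → outer ELSE → base
sku=S35: supplier='Umbra' → inner[ELSE] → V
sku=S38: supplier='Globex' → outer ELSE → base
sku=S45: supplier='Initech' → inner[stock >= 259] → H
sku=S46: supplier='Soylent' → outer ELSE → base
sku=S70: supplier='Acme' → outer ELSE → base
sku=S80: supplier='Umbra' → inner[ELSE] → V
sku=S88: supplier='Soylent' → outer ELSE → base
sku=S89: supplier='Initech' → inner[stock >= 259] → H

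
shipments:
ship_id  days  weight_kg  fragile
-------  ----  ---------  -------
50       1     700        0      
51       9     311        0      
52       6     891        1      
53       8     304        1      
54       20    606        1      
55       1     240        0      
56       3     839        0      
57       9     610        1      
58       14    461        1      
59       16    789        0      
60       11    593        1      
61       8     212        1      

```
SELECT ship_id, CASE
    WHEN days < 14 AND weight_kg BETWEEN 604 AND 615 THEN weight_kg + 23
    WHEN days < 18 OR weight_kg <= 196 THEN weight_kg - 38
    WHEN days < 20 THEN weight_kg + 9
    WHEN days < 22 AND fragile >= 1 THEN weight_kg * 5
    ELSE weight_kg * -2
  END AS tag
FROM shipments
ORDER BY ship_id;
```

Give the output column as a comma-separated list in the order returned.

ship_id=50: days < 18 OR weight_kg <= 196 → 662
ship_id=51: days < 18 OR weight_kg <= 196 → 273
ship_id=52: days < 18 OR weight_kg <= 196 → 853
ship_id=53: days < 18 OR weight_kg <= 196 → 266
ship_id=54: days < 22 AND fragile >= 1 → 3030
ship_id=55: days < 18 OR weight_kg <= 196 → 202
ship_id=56: days < 18 OR weight_kg <= 196 → 801
ship_id=57: days < 14 AND weight_kg BETWEEN 604 AND 615 → 633
ship_id=58: days < 18 OR weight_kg <= 196 → 423
ship_id=59: days < 18 OR weight_kg <= 196 → 751
ship_id=60: days < 18 OR weight_kg <= 196 → 555
ship_id=61: days < 18 OR weight_kg <= 196 → 174

662, 273, 853, 266, 3030, 202, 801, 633, 423, 751, 555, 174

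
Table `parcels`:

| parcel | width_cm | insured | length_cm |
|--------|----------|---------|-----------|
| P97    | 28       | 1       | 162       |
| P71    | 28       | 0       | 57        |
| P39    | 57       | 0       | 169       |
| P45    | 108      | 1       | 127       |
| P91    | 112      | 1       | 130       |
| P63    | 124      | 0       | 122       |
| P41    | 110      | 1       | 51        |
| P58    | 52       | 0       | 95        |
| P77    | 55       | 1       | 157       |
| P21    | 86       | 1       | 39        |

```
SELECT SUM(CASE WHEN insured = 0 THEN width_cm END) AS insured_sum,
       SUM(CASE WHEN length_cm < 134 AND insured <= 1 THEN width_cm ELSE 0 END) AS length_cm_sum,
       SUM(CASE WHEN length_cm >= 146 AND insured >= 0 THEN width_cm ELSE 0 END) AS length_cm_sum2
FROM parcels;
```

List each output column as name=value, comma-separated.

[insured_sum: insured = 0]
parcel=P97: ✗
parcel=P71: ✓ → 28
parcel=P39: ✓ → 57
parcel=P45: ✗
parcel=P91: ✗
parcel=P63: ✓ → 124
parcel=P41: ✗
parcel=P58: ✓ → 52
parcel=P77: ✗
parcel=P21: ✗
insured_sum = 28 + 57 + 124 + 52 = 261
—
[length_cm_sum: length_cm < 134 AND insured <= 1]
parcel=P97: ✗
parcel=P71: ✓ → 28
parcel=P39: ✗
parcel=P45: ✓ → 108
parcel=P91: ✓ → 112
parcel=P63: ✓ → 124
parcel=P41: ✓ → 110
parcel=P58: ✓ → 52
parcel=P77: ✗
parcel=P21: ✓ → 86
length_cm_sum = 28 + 108 + 112 + 124 + 110 + 52 + 86 = 620
—
[length_cm_sum2: length_cm >= 146 AND insured >= 0]
parcel=P97: ✓ → 28
parcel=P71: ✗
parcel=P39: ✓ → 57
parcel=P45: ✗
parcel=P91: ✗
parcel=P63: ✗
parcel=P41: ✗
parcel=P58: ✗
parcel=P77: ✓ → 55
parcel=P21: ✗
length_cm_sum2 = 28 + 57 + 55 = 140

insured_sum=261, length_cm_sum=620, length_cm_sum2=140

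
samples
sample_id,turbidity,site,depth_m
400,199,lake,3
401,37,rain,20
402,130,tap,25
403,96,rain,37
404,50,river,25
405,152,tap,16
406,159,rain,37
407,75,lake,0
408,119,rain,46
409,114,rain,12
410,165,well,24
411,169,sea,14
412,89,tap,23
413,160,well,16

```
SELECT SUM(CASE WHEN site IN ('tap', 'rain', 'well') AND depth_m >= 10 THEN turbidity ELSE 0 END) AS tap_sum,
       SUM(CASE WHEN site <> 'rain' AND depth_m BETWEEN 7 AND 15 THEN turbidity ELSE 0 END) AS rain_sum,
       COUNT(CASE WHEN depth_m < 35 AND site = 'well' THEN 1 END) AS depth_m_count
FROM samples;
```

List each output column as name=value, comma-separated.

tap_sum=1221, rain_sum=169, depth_m_count=2

[tap_sum: site IN ('tap', 'rain', 'well') AND depth_m >= 10]
sample_id=400: ✗
sample_id=401: ✓ → 37
sample_id=402: ✓ → 130
sample_id=403: ✓ → 96
sample_id=404: ✗
sample_id=405: ✓ → 152
sample_id=406: ✓ → 159
sample_id=407: ✗
sample_id=408: ✓ → 119
sample_id=409: ✓ → 114
sample_id=410: ✓ → 165
sample_id=411: ✗
sample_id=412: ✓ → 89
sample_id=413: ✓ → 160
tap_sum = 37 + 130 + 96 + 152 + 159 + 119 + 114 + 165 + 89 + 160 = 1221
—
[rain_sum: site <> 'rain' AND depth_m BETWEEN 7 AND 15]
sample_id=400: ✗
sample_id=401: ✗
sample_id=402: ✗
sample_id=403: ✗
sample_id=404: ✗
sample_id=405: ✗
sample_id=406: ✗
sample_id=407: ✗
sample_id=408: ✗
sample_id=409: ✗
sample_id=410: ✗
sample_id=411: ✓ → 169
sample_id=412: ✗
sample_id=413: ✗
rain_sum = 169
—
[depth_m_count: depth_m < 35 AND site = 'well']
sample_id=400: ✗
sample_id=401: ✗
sample_id=402: ✗
sample_id=403: ✗
sample_id=404: ✗
sample_id=405: ✗
sample_id=406: ✗
sample_id=407: ✗
sample_id=408: ✗
sample_id=409: ✗
sample_id=410: ✓ → 1
sample_id=411: ✗
sample_id=412: ✗
sample_id=413: ✓ → 1
depth_m_count = COUNT(1, 1) = 2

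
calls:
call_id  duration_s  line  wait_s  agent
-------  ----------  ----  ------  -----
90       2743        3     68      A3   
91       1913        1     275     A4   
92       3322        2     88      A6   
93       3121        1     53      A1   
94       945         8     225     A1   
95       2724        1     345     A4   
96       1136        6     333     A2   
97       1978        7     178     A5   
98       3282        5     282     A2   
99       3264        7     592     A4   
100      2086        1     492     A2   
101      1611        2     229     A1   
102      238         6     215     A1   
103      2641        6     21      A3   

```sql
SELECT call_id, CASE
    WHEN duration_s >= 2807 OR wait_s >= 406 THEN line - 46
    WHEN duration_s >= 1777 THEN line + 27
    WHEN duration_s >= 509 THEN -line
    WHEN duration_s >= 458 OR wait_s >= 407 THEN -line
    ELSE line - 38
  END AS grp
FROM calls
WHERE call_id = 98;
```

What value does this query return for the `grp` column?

-41

call_id = 98: duration_s=3282, line=5, wait_s=282, agent=A2.
duration_s >= 2807 OR wait_s >= 406 → true → -41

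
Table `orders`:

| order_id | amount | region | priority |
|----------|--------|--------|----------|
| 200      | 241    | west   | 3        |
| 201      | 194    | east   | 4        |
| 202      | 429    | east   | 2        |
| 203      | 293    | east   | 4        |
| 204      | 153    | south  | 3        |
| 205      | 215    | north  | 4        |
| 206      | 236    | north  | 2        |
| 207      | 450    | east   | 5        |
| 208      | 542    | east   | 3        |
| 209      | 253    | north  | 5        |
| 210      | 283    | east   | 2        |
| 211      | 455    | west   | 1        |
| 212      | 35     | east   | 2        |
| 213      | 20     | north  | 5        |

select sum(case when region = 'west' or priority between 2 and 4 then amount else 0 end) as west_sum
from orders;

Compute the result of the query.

order_id=200: ✓ → 241
order_id=201: ✓ → 194
order_id=202: ✓ → 429
order_id=203: ✓ → 293
order_id=204: ✓ → 153
order_id=205: ✓ → 215
order_id=206: ✓ → 236
order_id=207: ✗
order_id=208: ✓ → 542
order_id=209: ✗
order_id=210: ✓ → 283
order_id=211: ✓ → 455
order_id=212: ✓ → 35
order_id=213: ✗
west_sum = 241 + 194 + 429 + 293 + 153 + 215 + 236 + 542 + 283 + 455 + 35 = 3076

3076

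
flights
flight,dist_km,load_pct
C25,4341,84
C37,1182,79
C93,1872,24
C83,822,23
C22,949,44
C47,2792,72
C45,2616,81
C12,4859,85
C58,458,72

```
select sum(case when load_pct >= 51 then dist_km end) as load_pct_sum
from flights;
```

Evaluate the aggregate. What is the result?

flight=C25: ✓ → 4341
flight=C37: ✓ → 1182
flight=C93: ✗
flight=C83: ✗
flight=C22: ✗
flight=C47: ✓ → 2792
flight=C45: ✓ → 2616
flight=C12: ✓ → 4859
flight=C58: ✓ → 458
load_pct_sum = 4341 + 1182 + 2792 + 2616 + 4859 + 458 = 16248

16248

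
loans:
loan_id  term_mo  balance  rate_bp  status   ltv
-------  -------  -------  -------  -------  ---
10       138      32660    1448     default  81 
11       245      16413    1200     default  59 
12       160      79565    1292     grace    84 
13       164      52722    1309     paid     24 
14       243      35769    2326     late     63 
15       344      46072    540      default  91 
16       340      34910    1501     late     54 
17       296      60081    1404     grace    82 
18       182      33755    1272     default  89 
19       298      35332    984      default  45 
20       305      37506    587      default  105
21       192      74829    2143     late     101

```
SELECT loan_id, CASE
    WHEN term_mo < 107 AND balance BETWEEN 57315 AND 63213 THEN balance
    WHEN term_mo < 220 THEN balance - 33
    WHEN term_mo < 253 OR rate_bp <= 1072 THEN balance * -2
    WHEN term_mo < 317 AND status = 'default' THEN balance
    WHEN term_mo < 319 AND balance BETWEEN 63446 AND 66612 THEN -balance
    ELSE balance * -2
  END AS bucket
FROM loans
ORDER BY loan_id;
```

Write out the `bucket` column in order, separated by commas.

loan_id=10: term_mo < 220 → 32627
loan_id=11: term_mo < 253 OR rate_bp <= 1072 → -32826
loan_id=12: term_mo < 220 → 79532
loan_id=13: term_mo < 220 → 52689
loan_id=14: term_mo < 253 OR rate_bp <= 1072 → -71538
loan_id=15: term_mo < 253 OR rate_bp <= 1072 → -92144
loan_id=16: ELSE → -69820
loan_id=17: ELSE → -120162
loan_id=18: term_mo < 220 → 33722
loan_id=19: term_mo < 253 OR rate_bp <= 1072 → -70664
loan_id=20: term_mo < 253 OR rate_bp <= 1072 → -75012
loan_id=21: term_mo < 220 → 74796

32627, -32826, 79532, 52689, -71538, -92144, -69820, -120162, 33722, -70664, -75012, 74796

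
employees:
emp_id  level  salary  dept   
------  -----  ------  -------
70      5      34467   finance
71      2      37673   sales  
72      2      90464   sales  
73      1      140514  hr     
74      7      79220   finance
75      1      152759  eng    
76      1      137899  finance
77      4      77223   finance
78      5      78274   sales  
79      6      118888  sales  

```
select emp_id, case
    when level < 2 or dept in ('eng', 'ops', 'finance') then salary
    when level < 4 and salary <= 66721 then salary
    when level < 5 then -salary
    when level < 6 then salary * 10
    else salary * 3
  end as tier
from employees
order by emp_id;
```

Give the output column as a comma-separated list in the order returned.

emp_id=70: level < 2 or dept in ('eng', 'ops', 'finance') → 34467
emp_id=71: level < 4 and salary <= 66721 → 37673
emp_id=72: level < 5 → -90464
emp_id=73: level < 2 or dept in ('eng', 'ops', 'finance') → 140514
emp_id=74: level < 2 or dept in ('eng', 'ops', 'finance') → 79220
emp_id=75: level < 2 or dept in ('eng', 'ops', 'finance') → 152759
emp_id=76: level < 2 or dept in ('eng', 'ops', 'finance') → 137899
emp_id=77: level < 2 or dept in ('eng', 'ops', 'finance') → 77223
emp_id=78: level < 6 → 782740
emp_id=79: ELSE → 356664

34467, 37673, -90464, 140514, 79220, 152759, 137899, 77223, 782740, 356664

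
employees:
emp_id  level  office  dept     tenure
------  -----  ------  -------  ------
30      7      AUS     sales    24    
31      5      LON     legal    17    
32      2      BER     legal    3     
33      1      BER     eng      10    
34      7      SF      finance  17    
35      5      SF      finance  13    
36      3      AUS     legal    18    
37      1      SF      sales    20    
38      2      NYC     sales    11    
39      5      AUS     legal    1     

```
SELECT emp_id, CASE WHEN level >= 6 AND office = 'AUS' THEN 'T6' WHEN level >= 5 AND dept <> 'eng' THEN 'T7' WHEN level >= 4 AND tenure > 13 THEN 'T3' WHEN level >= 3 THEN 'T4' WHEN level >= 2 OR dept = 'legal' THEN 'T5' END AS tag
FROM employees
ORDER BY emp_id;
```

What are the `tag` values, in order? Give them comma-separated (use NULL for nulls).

emp_id=30: level >= 6 AND office = 'AUS' → T6
emp_id=31: level >= 5 AND dept <> 'eng' → T7
emp_id=32: level >= 2 OR dept = 'legal' → T5
emp_id=33: (no match → NULL) → NULL
emp_id=34: level >= 5 AND dept <> 'eng' → T7
emp_id=35: level >= 5 AND dept <> 'eng' → T7
emp_id=36: level >= 3 → T4
emp_id=37: (no match → NULL) → NULL
emp_id=38: level >= 2 OR dept = 'legal' → T5
emp_id=39: level >= 5 AND dept <> 'eng' → T7

T6, T7, T5, NULL, T7, T7, T4, NULL, T5, T7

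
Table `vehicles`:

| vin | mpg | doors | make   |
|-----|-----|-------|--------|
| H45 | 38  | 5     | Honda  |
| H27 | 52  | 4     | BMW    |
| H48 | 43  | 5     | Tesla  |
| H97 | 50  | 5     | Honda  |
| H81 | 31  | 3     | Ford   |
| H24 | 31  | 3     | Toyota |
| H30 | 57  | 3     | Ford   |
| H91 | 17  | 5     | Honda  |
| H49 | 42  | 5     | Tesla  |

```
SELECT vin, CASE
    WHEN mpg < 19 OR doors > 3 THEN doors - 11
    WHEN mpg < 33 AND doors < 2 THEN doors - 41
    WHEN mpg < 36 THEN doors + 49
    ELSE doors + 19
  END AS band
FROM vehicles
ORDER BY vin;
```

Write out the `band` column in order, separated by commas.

vin=H24: mpg < 36 → 52
vin=H27: mpg < 19 OR doors > 3 → -7
vin=H30: ELSE → 22
vin=H45: mpg < 19 OR doors > 3 → -6
vin=H48: mpg < 19 OR doors > 3 → -6
vin=H49: mpg < 19 OR doors > 3 → -6
vin=H81: mpg < 36 → 52
vin=H91: mpg < 19 OR doors > 3 → -6
vin=H97: mpg < 19 OR doors > 3 → -6

52, -7, 22, -6, -6, -6, 52, -6, -6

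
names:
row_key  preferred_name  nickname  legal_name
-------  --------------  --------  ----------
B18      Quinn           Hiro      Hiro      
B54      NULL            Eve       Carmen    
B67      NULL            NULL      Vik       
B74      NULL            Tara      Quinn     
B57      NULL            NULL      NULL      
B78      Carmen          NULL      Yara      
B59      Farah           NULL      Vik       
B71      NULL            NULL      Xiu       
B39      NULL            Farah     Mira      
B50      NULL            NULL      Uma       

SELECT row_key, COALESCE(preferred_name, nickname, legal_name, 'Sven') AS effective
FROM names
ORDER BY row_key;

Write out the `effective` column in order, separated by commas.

row_key=B18: preferred_name=Quinn → Quinn
row_key=B39: preferred_name=NULL, nickname=Farah → Farah
row_key=B50: preferred_name=NULL, nickname=NULL, legal_name=Uma → Uma
row_key=B54: preferred_name=NULL, nickname=Eve → Eve
row_key=B57: preferred_name=NULL, nickname=NULL, legal_name=NULL, → literal Sven → Sven
row_key=B59: preferred_name=Farah → Farah
row_key=B67: preferred_name=NULL, nickname=NULL, legal_name=Vik → Vik
row_key=B71: preferred_name=NULL, nickname=NULL, legal_name=Xiu → Xiu
row_key=B74: preferred_name=NULL, nickname=Tara → Tara
row_key=B78: preferred_name=Carmen → Carmen

Quinn, Farah, Uma, Eve, Sven, Farah, Vik, Xiu, Tara, Carmen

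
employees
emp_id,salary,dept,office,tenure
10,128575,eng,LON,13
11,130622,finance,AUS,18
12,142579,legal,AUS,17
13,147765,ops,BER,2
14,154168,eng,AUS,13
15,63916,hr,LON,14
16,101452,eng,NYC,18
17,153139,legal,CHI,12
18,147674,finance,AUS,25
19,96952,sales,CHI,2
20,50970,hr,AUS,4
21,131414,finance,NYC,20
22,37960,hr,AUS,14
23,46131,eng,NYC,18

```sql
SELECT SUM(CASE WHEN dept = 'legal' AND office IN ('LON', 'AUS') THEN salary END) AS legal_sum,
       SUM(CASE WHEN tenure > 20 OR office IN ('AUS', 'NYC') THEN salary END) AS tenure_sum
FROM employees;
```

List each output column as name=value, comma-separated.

legal_sum=142579, tenure_sum=942970

[legal_sum: dept = 'legal' AND office IN ('LON', 'AUS')]
emp_id=10: ✗
emp_id=11: ✗
emp_id=12: ✓ → 142579
emp_id=13: ✗
emp_id=14: ✗
emp_id=15: ✗
emp_id=16: ✗
emp_id=17: ✗
emp_id=18: ✗
emp_id=19: ✗
emp_id=20: ✗
emp_id=21: ✗
emp_id=22: ✗
emp_id=23: ✗
legal_sum = 142579
—
[tenure_sum: tenure > 20 OR office IN ('AUS', 'NYC')]
emp_id=10: ✗
emp_id=11: ✓ → 130622
emp_id=12: ✓ → 142579
emp_id=13: ✗
emp_id=14: ✓ → 154168
emp_id=15: ✗
emp_id=16: ✓ → 101452
emp_id=17: ✗
emp_id=18: ✓ → 147674
emp_id=19: ✗
emp_id=20: ✓ → 50970
emp_id=21: ✓ → 131414
emp_id=22: ✓ → 37960
emp_id=23: ✓ → 46131
tenure_sum = 130622 + 142579 + 154168 + 101452 + 147674 + 50970 + 131414 + 37960 + 46131 = 942970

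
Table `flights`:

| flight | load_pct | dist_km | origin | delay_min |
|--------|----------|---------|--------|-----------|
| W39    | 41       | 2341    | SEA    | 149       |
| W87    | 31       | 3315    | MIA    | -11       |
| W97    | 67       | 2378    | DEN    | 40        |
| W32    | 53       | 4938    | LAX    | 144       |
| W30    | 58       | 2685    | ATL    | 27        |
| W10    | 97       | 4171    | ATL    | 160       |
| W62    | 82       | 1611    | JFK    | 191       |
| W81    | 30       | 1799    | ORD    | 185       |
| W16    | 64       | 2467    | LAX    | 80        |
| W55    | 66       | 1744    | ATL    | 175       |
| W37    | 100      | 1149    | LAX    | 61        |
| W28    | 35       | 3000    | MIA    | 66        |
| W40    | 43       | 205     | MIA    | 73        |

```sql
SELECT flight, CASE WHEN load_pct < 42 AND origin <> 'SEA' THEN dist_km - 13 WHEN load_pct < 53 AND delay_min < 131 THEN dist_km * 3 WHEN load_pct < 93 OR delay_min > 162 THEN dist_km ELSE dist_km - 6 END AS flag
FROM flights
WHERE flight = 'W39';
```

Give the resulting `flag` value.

2341

flight = W39: load_pct=41, dist_km=2341, origin=SEA, delay_min=149.
load_pct < 42 AND origin <> 'SEA' → false
load_pct < 53 AND delay_min < 131 → false
load_pct < 93 OR delay_min > 162 → true → 2341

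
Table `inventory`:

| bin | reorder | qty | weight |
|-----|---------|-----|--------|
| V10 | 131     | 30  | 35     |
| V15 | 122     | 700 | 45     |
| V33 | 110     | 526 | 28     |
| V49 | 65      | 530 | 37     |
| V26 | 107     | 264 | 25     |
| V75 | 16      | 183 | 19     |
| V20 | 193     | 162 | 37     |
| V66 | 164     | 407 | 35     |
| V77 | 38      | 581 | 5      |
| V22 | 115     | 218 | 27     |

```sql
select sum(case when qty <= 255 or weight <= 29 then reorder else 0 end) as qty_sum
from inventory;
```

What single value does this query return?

bin=V10: ✓ → 131
bin=V15: ✗
bin=V33: ✓ → 110
bin=V49: ✗
bin=V26: ✓ → 107
bin=V75: ✓ → 16
bin=V20: ✓ → 193
bin=V66: ✗
bin=V77: ✓ → 38
bin=V22: ✓ → 115
qty_sum = 131 + 110 + 107 + 16 + 193 + 38 + 115 = 710

710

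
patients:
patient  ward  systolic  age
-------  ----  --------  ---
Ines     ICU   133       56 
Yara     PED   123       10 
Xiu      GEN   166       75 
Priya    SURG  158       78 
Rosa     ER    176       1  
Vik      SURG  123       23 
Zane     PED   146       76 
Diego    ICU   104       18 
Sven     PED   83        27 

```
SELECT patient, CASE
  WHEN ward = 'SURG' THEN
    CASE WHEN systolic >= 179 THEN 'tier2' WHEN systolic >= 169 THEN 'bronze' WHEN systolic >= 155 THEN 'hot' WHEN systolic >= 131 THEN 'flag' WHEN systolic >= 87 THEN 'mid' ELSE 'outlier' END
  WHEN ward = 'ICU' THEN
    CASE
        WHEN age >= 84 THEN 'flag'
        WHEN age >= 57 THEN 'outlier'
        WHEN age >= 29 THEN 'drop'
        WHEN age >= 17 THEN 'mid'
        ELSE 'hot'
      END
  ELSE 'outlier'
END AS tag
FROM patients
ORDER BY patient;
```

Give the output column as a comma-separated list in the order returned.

mid, drop, hot, outlier, outlier, mid, outlier, outlier, outlier

patient=Diego: ward='ICU' → inner[age >= 17] → mid
patient=Ines: ward='ICU' → inner[age >= 29] → drop
patient=Priya: ward='SURG' → inner[systolic >= 155] → hot
patient=Rosa: ward='ER' → outer ELSE → outlier
patient=Sven: ward='PED' → outer ELSE → outlier
patient=Vik: ward='SURG' → inner[systolic >= 87] → mid
patient=Xiu: ward='GEN' → outer ELSE → outlier
patient=Yara: ward='PED' → outer ELSE → outlier
patient=Zane: ward='PED' → outer ELSE → outlier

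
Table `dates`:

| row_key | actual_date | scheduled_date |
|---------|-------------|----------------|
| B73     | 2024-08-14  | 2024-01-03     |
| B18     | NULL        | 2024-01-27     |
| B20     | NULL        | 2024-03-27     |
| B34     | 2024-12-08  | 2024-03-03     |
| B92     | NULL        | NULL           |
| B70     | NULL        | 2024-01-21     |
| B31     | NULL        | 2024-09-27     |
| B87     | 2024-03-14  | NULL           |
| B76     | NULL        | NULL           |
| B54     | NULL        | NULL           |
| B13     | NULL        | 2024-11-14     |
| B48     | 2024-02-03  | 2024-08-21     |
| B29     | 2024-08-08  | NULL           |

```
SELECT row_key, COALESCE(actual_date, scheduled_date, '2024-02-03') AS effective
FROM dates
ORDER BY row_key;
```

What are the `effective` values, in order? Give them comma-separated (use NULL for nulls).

row_key=B13: actual_date=NULL, scheduled_date=2024-11-14 → 2024-11-14
row_key=B18: actual_date=NULL, scheduled_date=2024-01-27 → 2024-01-27
row_key=B20: actual_date=NULL, scheduled_date=2024-03-27 → 2024-03-27
row_key=B29: actual_date=2024-08-08 → 2024-08-08
row_key=B31: actual_date=NULL, scheduled_date=2024-09-27 → 2024-09-27
row_key=B34: actual_date=2024-12-08 → 2024-12-08
row_key=B48: actual_date=2024-02-03 → 2024-02-03
row_key=B54: actual_date=NULL, scheduled_date=NULL, → literal 2024-02-03 → 2024-02-03
row_key=B70: actual_date=NULL, scheduled_date=2024-01-21 → 2024-01-21
row_key=B73: actual_date=2024-08-14 → 2024-08-14
row_key=B76: actual_date=NULL, scheduled_date=NULL, → literal 2024-02-03 → 2024-02-03
row_key=B87: actual_date=2024-03-14 → 2024-03-14
row_key=B92: actual_date=NULL, scheduled_date=NULL, → literal 2024-02-03 → 2024-02-03

2024-11-14, 2024-01-27, 2024-03-27, 2024-08-08, 2024-09-27, 2024-12-08, 2024-02-03, 2024-02-03, 2024-01-21, 2024-08-14, 2024-02-03, 2024-03-14, 2024-02-03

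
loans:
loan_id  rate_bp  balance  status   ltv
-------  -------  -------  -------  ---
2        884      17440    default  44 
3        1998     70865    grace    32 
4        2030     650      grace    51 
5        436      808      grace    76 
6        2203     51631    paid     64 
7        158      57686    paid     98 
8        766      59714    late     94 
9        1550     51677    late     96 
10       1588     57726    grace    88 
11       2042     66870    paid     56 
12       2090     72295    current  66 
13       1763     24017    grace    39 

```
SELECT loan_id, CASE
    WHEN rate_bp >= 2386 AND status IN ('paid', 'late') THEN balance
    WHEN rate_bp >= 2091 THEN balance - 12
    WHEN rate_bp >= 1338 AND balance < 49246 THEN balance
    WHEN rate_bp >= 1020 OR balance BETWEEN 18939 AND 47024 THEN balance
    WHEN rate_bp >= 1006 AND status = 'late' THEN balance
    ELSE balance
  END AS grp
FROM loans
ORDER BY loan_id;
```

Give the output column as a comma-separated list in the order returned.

loan_id=2: ELSE → 17440
loan_id=3: rate_bp >= 1020 OR balance BETWEEN 18939 AND 47024 → 70865
loan_id=4: rate_bp >= 1338 AND balance < 49246 → 650
loan_id=5: ELSE → 808
loan_id=6: rate_bp >= 2091 → 51619
loan_id=7: ELSE → 57686
loan_id=8: ELSE → 59714
loan_id=9: rate_bp >= 1020 OR balance BETWEEN 18939 AND 47024 → 51677
loan_id=10: rate_bp >= 1020 OR balance BETWEEN 18939 AND 47024 → 57726
loan_id=11: rate_bp >= 1020 OR balance BETWEEN 18939 AND 47024 → 66870
loan_id=12: rate_bp >= 1020 OR balance BETWEEN 18939 AND 47024 → 72295
loan_id=13: rate_bp >= 1338 AND balance < 49246 → 24017

17440, 70865, 650, 808, 51619, 57686, 59714, 51677, 57726, 66870, 72295, 24017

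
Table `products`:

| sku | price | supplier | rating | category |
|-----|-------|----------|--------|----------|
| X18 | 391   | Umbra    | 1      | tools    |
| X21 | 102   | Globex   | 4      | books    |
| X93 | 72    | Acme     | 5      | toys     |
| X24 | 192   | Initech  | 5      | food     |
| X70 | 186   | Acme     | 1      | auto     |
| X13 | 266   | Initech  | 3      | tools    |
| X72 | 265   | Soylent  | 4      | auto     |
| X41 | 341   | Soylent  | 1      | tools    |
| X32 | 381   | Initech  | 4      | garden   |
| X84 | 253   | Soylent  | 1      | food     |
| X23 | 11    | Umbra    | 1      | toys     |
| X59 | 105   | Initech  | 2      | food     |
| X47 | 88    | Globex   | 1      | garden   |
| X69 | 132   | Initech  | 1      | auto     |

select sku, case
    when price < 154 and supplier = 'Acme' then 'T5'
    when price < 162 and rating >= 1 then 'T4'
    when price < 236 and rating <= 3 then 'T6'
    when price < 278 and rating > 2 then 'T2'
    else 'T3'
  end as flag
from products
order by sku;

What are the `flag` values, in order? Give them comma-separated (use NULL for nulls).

sku=X13: price < 278 and rating > 2 → T2
sku=X18: ELSE → T3
sku=X21: price < 162 and rating >= 1 → T4
sku=X23: price < 162 and rating >= 1 → T4
sku=X24: price < 278 and rating > 2 → T2
sku=X32: ELSE → T3
sku=X41: ELSE → T3
sku=X47: price < 162 and rating >= 1 → T4
sku=X59: price < 162 and rating >= 1 → T4
sku=X69: price < 162 and rating >= 1 → T4
sku=X70: price < 236 and rating <= 3 → T6
sku=X72: price < 278 and rating > 2 → T2
sku=X84: ELSE → T3
sku=X93: price < 154 and supplier = 'Acme' → T5

T2, T3, T4, T4, T2, T3, T3, T4, T4, T4, T6, T2, T3, T5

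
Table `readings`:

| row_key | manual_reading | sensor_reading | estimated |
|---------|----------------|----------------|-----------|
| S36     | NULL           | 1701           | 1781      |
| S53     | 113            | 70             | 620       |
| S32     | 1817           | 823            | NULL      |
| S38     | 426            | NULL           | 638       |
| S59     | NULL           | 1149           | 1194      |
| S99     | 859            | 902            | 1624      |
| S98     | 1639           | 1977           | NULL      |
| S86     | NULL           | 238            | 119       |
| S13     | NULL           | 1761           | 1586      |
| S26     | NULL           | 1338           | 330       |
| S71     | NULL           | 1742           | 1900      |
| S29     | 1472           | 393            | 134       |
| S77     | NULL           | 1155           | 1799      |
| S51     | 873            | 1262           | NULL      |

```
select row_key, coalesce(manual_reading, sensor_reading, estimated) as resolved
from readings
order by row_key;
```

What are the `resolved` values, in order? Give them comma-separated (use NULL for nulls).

1761, 1338, 1472, 1817, 1701, 426, 873, 113, 1149, 1742, 1155, 238, 1639, 859

row_key=S13: manual_reading=NULL, sensor_reading=1761 → 1761
row_key=S26: manual_reading=NULL, sensor_reading=1338 → 1338
row_key=S29: manual_reading=1472 → 1472
row_key=S32: manual_reading=1817 → 1817
row_key=S36: manual_reading=NULL, sensor_reading=1701 → 1701
row_key=S38: manual_reading=426 → 426
row_key=S51: manual_reading=873 → 873
row_key=S53: manual_reading=113 → 113
row_key=S59: manual_reading=NULL, sensor_reading=1149 → 1149
row_key=S71: manual_reading=NULL, sensor_reading=1742 → 1742
row_key=S77: manual_reading=NULL, sensor_reading=1155 → 1155
row_key=S86: manual_reading=NULL, sensor_reading=238 → 238
row_key=S98: manual_reading=1639 → 1639
row_key=S99: manual_reading=859 → 859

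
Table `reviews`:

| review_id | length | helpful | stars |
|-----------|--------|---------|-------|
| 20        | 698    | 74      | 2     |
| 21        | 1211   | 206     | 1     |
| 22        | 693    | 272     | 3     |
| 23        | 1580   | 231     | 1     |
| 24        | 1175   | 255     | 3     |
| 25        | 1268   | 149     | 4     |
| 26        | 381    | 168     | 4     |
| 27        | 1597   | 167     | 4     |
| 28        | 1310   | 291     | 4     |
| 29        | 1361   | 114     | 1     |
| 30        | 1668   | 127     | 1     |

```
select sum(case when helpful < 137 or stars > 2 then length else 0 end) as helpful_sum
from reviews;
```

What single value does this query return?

review_id=20: ✓ → 698
review_id=21: ✗
review_id=22: ✓ → 693
review_id=23: ✗
review_id=24: ✓ → 1175
review_id=25: ✓ → 1268
review_id=26: ✓ → 381
review_id=27: ✓ → 1597
review_id=28: ✓ → 1310
review_id=29: ✓ → 1361
review_id=30: ✓ → 1668
helpful_sum = 698 + 693 + 1175 + 1268 + 381 + 1597 + 1310 + 1361 + 1668 = 10151

10151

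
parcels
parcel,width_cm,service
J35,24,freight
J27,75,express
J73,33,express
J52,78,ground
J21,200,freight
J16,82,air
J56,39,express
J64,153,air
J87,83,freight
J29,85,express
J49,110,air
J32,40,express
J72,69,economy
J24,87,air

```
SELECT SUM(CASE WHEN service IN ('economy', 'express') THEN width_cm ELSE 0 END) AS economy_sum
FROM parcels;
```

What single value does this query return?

341

parcel=J35: ✗
parcel=J27: ✓ → 75
parcel=J73: ✓ → 33
parcel=J52: ✗
parcel=J21: ✗
parcel=J16: ✗
parcel=J56: ✓ → 39
parcel=J64: ✗
parcel=J87: ✗
parcel=J29: ✓ → 85
parcel=J49: ✗
parcel=J32: ✓ → 40
parcel=J72: ✓ → 69
parcel=J24: ✗
economy_sum = 75 + 33 + 39 + 85 + 40 + 69 = 341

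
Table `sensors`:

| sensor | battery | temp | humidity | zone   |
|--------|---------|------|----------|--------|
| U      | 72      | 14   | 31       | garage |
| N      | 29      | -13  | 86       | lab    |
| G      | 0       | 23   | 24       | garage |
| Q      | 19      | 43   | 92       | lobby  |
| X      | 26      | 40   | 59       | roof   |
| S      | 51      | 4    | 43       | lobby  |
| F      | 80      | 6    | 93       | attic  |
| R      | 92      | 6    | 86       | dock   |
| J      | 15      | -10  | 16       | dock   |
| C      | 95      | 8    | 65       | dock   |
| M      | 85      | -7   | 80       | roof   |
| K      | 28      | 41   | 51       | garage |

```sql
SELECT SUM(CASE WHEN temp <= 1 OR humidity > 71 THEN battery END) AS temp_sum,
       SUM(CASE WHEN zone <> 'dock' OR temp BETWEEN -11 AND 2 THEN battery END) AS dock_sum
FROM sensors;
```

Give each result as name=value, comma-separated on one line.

temp_sum=320, dock_sum=405

[temp_sum: temp <= 1 OR humidity > 71]
sensor=U: ✗
sensor=N: ✓ → 29
sensor=G: ✗
sensor=Q: ✓ → 19
sensor=X: ✗
sensor=S: ✗
sensor=F: ✓ → 80
sensor=R: ✓ → 92
sensor=J: ✓ → 15
sensor=C: ✗
sensor=M: ✓ → 85
sensor=K: ✗
temp_sum = 29 + 19 + 80 + 92 + 15 + 85 = 320
—
[dock_sum: zone <> 'dock' OR temp BETWEEN -11 AND 2]
sensor=U: ✓ → 72
sensor=N: ✓ → 29
sensor=G: ✓ → 0
sensor=Q: ✓ → 19
sensor=X: ✓ → 26
sensor=S: ✓ → 51
sensor=F: ✓ → 80
sensor=R: ✗
sensor=J: ✓ → 15
sensor=C: ✗
sensor=M: ✓ → 85
sensor=K: ✓ → 28
dock_sum = 72 + 29 + 19 + 26 + 51 + 80 + 15 + 85 + 28 = 405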